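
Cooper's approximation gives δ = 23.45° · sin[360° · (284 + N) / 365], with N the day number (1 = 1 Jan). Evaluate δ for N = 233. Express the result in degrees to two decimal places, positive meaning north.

+11.75°

360 × (284 + 233) / 365 = 509.918°; sin(509.918°) = 0.5012.
δ = 23.45 × 0.5012 = 11.753° ≈ +11.75°.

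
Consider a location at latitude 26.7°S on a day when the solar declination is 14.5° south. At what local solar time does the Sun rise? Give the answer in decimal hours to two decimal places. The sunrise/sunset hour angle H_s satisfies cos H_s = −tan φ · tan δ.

5.50 h

The sunset hour angle satisfies cos H_s = −tan φ tan δ = -0.1301, giving H_s = 97.48°.
Sunrise is at 12 − H_s/15 = 12 − 6.499 = 5.501 h local solar time.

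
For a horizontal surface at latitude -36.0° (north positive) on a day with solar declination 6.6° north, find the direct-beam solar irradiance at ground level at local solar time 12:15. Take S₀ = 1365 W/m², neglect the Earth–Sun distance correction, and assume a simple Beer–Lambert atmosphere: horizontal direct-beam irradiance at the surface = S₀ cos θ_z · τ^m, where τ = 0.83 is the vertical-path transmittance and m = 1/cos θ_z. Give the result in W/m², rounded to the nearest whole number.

Hour angle H = 15° × (12.25 − 12) = 3.75°.
cos θ_z = sin(-36.0°) sin(6.6°) + cos(-36.0°) cos(6.6°) cos(3.75°) = -0.0676 + 0.8019 = 0.7343.
Air mass m = 1/cos θ_z = 1/0.7343 = 1.362; τ^m = 0.83^1.362 = 0.7759.
Surface direct beam = 1365 × 0.7343 × 0.7759 = 777.70 W/m².

778 W/m²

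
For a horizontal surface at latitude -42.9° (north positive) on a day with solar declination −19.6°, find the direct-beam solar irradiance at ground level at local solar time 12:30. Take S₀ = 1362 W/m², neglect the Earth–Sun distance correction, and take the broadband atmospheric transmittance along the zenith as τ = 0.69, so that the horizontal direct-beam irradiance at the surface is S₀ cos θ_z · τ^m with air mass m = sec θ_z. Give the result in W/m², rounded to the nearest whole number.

828 W/m²

Hour angle H = 15° × (12.5 − 12) = 7.50°.
cos θ_z = sin(-42.9°) sin(-19.6°) + cos(-42.9°) cos(-19.6°) cos(7.50°) = 0.2283 + 0.6842 = 0.9125.
Air mass m = 1/cos θ_z = 1/0.9125 = 1.096; τ^m = 0.69^1.096 = 0.6659.
Surface direct beam = 1362 × 0.9125 × 0.6659 = 827.60 W/m².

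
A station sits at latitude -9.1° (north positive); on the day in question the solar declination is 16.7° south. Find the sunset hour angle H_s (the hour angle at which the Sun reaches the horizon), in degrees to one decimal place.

92.8°

−tan φ tan δ = −(-0.1602)(-0.3000) = -0.0481; H_s = arccos(-0.0481) = 92.76°.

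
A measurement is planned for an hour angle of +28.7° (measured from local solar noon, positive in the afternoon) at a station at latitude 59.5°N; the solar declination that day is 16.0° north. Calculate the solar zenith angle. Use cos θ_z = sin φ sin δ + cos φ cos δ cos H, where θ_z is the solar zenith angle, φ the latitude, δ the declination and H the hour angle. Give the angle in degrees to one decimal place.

cos θ_z = sin(59.5°) sin(16.0°) + cos(59.5°) cos(16.0°) cos(28.70°) = 0.2375 + 0.4279 = 0.6654.
θ_z = arccos(0.6654) = 48.29°.

48.3°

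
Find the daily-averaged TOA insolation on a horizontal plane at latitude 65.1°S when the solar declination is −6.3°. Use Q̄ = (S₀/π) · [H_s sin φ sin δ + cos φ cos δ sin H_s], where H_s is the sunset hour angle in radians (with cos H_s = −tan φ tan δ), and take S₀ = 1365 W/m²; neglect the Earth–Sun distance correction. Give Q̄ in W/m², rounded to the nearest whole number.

255 W/m²

cos H_s = −tan(-65.1°) · tan(-6.3°) = -0.2378, so H_s = arccos(-0.2378) = 103.76°. In radians, H_s = 1.8110.
H_s sin φ sin δ = 1.8110 × -0.9070 × -0.1097 = 0.1802.
cos φ cos δ sin H_s = 0.4210 × 0.9940 × 0.9713 = 0.4065.
Q̄ = (1365/π) × (0.1802 + 0.4065) = 434.49 × 0.5867 = 254.92 W/m².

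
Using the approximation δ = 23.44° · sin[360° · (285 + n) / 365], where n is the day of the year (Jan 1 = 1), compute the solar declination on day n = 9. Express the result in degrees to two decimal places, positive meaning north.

-22.03°

360 × (285 + 9) / 365 = 289.973°; sin(289.973°) = -0.9399.
δ = 23.44 × -0.9399 = -22.031° ≈ -22.03°.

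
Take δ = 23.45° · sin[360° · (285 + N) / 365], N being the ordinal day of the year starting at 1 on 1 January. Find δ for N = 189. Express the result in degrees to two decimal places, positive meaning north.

360 × (285 + 189) / 365 = 467.507°; sin(467.507°) = 0.9537.
δ = 23.45 × 0.9537 = 22.364° ≈ +22.36°.

+22.36°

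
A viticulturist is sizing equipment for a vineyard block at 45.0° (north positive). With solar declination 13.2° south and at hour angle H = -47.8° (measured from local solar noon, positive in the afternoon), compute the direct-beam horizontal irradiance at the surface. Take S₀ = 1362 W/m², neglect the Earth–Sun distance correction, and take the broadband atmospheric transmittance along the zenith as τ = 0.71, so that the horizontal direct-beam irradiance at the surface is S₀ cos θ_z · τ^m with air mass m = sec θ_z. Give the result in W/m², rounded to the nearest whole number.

cos θ_z = sin(45.0°) sin(-13.2°) + cos(45.0°) cos(-13.2°) cos(-47.80°) = -0.1615 + 0.4624 = 0.3009.
Air mass m = 1/cos θ_z = 1/0.3009 = 3.323; τ^m = 0.71^3.323 = 0.3204.
Surface direct beam = 1362 × 0.3009 × 0.3204 = 131.31 W/m².

131 W/m²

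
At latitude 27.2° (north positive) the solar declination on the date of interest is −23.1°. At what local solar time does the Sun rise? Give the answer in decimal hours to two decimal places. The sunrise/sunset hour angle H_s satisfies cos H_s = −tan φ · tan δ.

6.84 h

cos H_s = −tan(27.2°) · tan(-23.1°) = 0.2192, so H_s = arccos(0.2192) = 77.34°.
Sunrise is at 12 − H_s/15 = 12 − 5.156 = 6.844 h local solar time.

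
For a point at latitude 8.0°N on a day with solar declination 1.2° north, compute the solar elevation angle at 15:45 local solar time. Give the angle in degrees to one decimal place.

33.6°

Hour angle H = 15° × (15.75 − 12) = 56.25°.
With φ = 8.0°, δ = 1.2°, H = 56.25°: sin φ sin δ = 0.0029, cos φ cos δ cos H = 0.5500, so cos θ_z = 0.5529.
θ_z = arccos(0.5529) = 56.43°, so the elevation is 90° − 56.43° = 33.57°.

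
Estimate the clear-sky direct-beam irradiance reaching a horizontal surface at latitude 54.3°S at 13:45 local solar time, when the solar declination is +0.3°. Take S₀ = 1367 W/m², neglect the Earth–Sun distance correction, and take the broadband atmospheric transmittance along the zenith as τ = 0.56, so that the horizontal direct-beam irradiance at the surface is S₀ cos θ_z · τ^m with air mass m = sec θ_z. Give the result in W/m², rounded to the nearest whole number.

Hour angle H = 15° × (13.75 − 12) = 26.25°.
With φ = -54.3°, δ = 0.3°, H = 26.25°: sin φ sin δ = -0.0043, cos φ cos δ cos H = 0.5234, so cos θ_z = 0.5191.
Air mass m = 1/cos θ_z = 1/0.5191 = 1.926; τ^m = 0.56^1.926 = 0.3273.
Surface direct beam = 1367 × 0.5191 × 0.3273 = 232.26 W/m².

232 W/m²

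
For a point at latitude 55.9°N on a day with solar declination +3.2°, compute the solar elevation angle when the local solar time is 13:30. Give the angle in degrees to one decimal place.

Hour angle H = 15° × (13.5 − 12) = 22.50°.
With φ = 55.9°, δ = 3.2°, H = 22.50°: sin φ sin δ = 0.0462, cos φ cos δ cos H = 0.5172, so cos θ_z = 0.5634.
θ_z = arccos(0.5634) = 55.71°, so the elevation is 90° − 55.71° = 34.29°.

34.3°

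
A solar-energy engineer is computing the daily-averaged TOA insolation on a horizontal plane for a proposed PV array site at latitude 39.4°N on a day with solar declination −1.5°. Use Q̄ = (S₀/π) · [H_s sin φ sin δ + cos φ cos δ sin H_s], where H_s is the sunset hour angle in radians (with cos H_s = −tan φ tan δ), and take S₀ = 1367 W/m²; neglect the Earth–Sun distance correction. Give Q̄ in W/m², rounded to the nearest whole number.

325 W/m²

−tan φ tan δ = −(0.8214)(-0.0262) = 0.0215; H_s = arccos(0.0215) = 88.77°. In radians, H_s = 1.5493.
H_s sin φ sin δ = 1.5493 × 0.6347 × -0.0262 = -0.0258.
cos φ cos δ sin H_s = 0.7727 × 0.9997 × 0.9998 = 0.7723.
Q̄ = (1367/π) × (-0.0258 + 0.7723) = 435.13 × 0.7465 = 324.82 W/m².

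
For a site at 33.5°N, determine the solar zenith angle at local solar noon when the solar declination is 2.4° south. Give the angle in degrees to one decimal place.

35.9°

At local solar noon the hour angle is zero, so the zenith angle is |φ − δ| = |33.5° − (-2.4°)| = 35.9°.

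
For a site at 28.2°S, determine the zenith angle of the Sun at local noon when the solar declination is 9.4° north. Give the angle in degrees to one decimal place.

At local solar noon the hour angle is zero, so the zenith angle is |φ − δ| = |-28.2° − (9.4°)| = 37.6°.

37.6°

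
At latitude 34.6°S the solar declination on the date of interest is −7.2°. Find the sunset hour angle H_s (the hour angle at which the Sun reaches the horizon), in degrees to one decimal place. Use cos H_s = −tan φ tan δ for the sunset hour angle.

95.0°

The sunset hour angle satisfies cos H_s = −tan φ tan δ = -0.0871, giving H_s = 95.00°.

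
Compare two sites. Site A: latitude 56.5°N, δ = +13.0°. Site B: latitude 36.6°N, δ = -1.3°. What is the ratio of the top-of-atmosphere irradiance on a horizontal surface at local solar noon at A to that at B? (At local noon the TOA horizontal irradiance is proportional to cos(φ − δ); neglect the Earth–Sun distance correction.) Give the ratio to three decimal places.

A: cos θ_z = cos(56.5° − (13.0°)) = 0.7254.
B: cos θ_z = cos(36.6° − (-1.3°)) = 0.7891.
Ratio A/B = 0.7254 / 0.7891 = 0.9193.

0.919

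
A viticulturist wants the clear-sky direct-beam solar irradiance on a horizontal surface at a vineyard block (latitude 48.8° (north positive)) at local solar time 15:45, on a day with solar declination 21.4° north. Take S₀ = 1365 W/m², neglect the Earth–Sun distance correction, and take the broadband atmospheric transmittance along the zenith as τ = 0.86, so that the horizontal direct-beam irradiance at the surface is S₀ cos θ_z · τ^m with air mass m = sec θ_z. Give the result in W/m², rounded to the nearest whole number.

Hour angle H = 15° × (15.75 − 12) = 56.25°.
With φ = 48.8°, δ = 21.4°, H = 56.25°: sin φ sin δ = 0.2745, cos φ cos δ cos H = 0.3407, so cos θ_z = 0.6152.
Air mass m = 1/cos θ_z = 1/0.6152 = 1.625; τ^m = 0.86^1.625 = 0.7826.
Surface direct beam = 1365 × 0.6152 × 0.7826 = 657.19 W/m².

657 W/m²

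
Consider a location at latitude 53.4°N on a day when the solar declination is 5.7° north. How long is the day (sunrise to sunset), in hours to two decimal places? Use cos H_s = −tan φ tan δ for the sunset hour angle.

13.03 hours

cos H_s = −tan(53.4°) · tan(5.7°) = -0.1344, so H_s = arccos(-0.1344) = 97.72°.
Day length = 2 H_s / 15° h⁻¹ = 195.44° / 15 = 13.029 h.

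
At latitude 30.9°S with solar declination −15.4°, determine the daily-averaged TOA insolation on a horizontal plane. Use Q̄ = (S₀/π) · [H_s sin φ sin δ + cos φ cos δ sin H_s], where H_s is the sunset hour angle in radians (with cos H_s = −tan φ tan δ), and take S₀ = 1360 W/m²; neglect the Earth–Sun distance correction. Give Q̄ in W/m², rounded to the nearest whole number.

456 W/m²

The sunset hour angle satisfies cos H_s = −tan φ tan δ = -0.1649, giving H_s = 99.49°. In radians, H_s = 1.7364.
H_s sin φ sin δ = 1.7364 × -0.5135 × -0.2656 = 0.2368.
cos φ cos δ sin H_s = 0.8581 × 0.9641 × 0.9863 = 0.8160.
Q̄ = (1360/π) × (0.2368 + 0.8160) = 432.90 × 1.0528 = 455.76 W/m².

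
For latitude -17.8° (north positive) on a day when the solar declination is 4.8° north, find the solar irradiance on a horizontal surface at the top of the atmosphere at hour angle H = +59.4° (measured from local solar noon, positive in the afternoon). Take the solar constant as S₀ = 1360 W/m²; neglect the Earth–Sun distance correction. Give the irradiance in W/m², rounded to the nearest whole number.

With φ = -17.8°, δ = 4.8°, H = 59.40°: sin φ sin δ = -0.0256, cos φ cos δ cos H = 0.4830, so cos θ_z = 0.4574.
Top-of-atmosphere irradiance = S₀ cos θ_z = 1360 × 0.4574 = 622.06 W/m².

622 W/m²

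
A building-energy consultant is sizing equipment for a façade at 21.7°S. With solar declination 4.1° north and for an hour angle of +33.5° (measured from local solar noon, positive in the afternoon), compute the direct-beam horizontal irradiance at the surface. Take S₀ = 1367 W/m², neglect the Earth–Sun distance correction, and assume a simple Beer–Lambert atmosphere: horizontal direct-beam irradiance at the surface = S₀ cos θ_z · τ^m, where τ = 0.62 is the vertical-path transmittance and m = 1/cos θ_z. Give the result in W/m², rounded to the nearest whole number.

With φ = -21.7°, δ = 4.1°, H = 33.50°: sin φ sin δ = -0.0264, cos φ cos δ cos H = 0.7728, so cos θ_z = 0.7464.
Air mass m = 1/cos θ_z = 1/0.7464 = 1.340; τ^m = 0.62^1.340 = 0.5270.
Surface direct beam = 1367 × 0.7464 × 0.5270 = 537.71 W/m².

538 W/m²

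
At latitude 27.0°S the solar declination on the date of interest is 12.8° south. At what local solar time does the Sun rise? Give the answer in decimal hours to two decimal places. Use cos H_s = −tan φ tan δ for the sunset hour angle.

The sunset hour angle satisfies cos H_s = −tan φ tan δ = -0.1158, giving H_s = 96.65°.
Sunrise is at 12 − H_s/15 = 12 − 6.443 = 5.557 h local solar time.

5.56 h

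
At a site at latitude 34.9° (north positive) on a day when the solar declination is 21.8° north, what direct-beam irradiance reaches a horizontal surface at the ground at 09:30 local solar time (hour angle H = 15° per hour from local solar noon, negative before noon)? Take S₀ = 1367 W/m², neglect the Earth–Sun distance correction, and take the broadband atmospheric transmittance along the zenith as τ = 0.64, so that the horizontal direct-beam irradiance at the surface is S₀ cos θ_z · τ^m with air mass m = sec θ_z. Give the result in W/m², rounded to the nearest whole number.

Hour angle H = 15° × (9.5 − 12) = -37.50°.
With φ = 34.9°, δ = 21.8°, H = -37.50°: sin φ sin δ = 0.2125, cos φ cos δ cos H = 0.6041, so cos θ_z = 0.8166.
Air mass m = 1/cos θ_z = 1/0.8166 = 1.225; τ^m = 0.64^1.225 = 0.5789.
Surface direct beam = 1367 × 0.8166 × 0.5789 = 646.22 W/m².

646 W/m²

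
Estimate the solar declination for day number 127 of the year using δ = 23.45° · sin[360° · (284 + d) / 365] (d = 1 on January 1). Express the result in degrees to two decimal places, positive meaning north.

+16.69°

360 × (284 + 127) / 365 = 405.370°; sin(405.370°) = 0.7117.
δ = 23.45 × 0.7117 = 16.689° ≈ +16.69°.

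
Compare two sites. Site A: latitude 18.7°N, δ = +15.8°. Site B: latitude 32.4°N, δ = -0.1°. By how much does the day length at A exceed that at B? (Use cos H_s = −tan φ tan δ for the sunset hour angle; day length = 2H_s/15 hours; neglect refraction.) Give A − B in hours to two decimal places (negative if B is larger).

+0.74 h

A: H_s = arccos(−tan 18.7° · tan 15.8°) = 95.50°, so 2H_s/15 = 12.7333 h.
B: H_s = arccos(−tan 32.4° · tan -0.1°) = 89.94°, so 2H_s/15 = 11.9920 h.
A − B = 12.7333 − 11.9920 = 0.7413 h.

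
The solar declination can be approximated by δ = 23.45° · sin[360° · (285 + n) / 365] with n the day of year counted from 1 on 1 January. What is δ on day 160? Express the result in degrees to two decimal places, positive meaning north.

360 × (285 + 160) / 365 = 438.904°; sin(438.904°) = 0.9813.
δ = 23.45 × 0.9813 = 23.011° ≈ +23.01°.

+23.01°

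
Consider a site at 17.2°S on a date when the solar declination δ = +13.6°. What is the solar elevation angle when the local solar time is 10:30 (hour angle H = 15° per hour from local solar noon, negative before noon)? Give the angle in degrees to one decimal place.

Hour angle H = 15° × (10.5 − 12) = -22.50°.
With φ = -17.2°, δ = 13.6°, H = -22.50°: sin φ sin δ = -0.0695, cos φ cos δ cos H = 0.8578, so cos θ_z = 0.7883.
θ_z = arccos(0.7883) = 37.97°, so the elevation is 90° − 37.97° = 52.03°.

52.0°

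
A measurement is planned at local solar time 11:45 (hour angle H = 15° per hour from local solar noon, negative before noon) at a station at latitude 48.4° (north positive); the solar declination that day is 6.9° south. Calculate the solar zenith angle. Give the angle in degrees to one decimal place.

Hour angle H = 15° × (11.75 − 12) = -3.75°.
cos θ_z = sin(48.4°) sin(-6.9°) + cos(48.4°) cos(-6.9°) cos(-3.75°) = -0.0898 + 0.6577 = 0.5679.
θ_z = arccos(0.5679) = 55.40°.

55.4°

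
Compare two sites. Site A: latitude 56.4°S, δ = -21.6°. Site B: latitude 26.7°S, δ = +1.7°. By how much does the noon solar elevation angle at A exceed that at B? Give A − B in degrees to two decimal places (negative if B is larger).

-6.40°

A: 90° − |-56.4 − (-21.6)| = 55.20°.
B: 90° − |-26.7 − (1.7)| = 61.60°.
A − B = 55.20 − 61.60 = -6.40°.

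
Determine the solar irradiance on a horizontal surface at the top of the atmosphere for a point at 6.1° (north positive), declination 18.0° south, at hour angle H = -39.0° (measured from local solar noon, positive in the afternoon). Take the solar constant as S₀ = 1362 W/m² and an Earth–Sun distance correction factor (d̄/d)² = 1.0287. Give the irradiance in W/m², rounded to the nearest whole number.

984 W/m²

With φ = 6.1°, δ = -18.0°, H = -39.00°: sin φ sin δ = -0.0328, cos φ cos δ cos H = 0.7349, so cos θ_z = 0.7021.
Top-of-atmosphere irradiance = S₀ (d̄/d)² cos θ_z = 1362 × 1.0287 × 0.7021 = 983.70 W/m².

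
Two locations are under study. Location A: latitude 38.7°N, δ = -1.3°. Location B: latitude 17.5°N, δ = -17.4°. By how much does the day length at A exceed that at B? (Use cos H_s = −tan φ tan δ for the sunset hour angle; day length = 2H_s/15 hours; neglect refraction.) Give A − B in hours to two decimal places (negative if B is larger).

A: H_s = arccos(−tan 38.7° · tan -1.3°) = 88.96°, so 2H_s/15 = 11.8613 h.
B: H_s = arccos(−tan 17.5° · tan -17.4°) = 84.33°, so 2H_s/15 = 11.2440 h.
A − B = 11.8613 − 11.2440 = 0.6173 h.

+0.62 h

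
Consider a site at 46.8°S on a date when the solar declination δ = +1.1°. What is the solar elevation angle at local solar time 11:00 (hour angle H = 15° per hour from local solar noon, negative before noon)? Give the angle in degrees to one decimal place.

Hour angle H = 15° × (11 − 12) = -15.00°.
With φ = -46.8°, δ = 1.1°, H = -15.00°: sin φ sin δ = -0.0140, cos φ cos δ cos H = 0.6611, so cos θ_z = 0.6471.
θ_z = arccos(0.6471) = 49.68°, so the elevation is 90° − 49.68° = 40.32°.

40.3°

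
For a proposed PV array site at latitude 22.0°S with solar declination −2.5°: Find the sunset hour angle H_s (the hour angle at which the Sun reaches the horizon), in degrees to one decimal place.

91.0°

cos H_s = −tan(-22.0°) · tan(-2.5°) = -0.0176, so H_s = arccos(-0.0176) = 91.01°.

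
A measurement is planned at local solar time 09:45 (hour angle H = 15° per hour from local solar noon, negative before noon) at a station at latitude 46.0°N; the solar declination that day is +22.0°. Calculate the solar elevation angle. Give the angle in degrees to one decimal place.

Hour angle H = 15° × (9.75 − 12) = -33.75°.
cos θ_z = sin φ sin δ + cos φ cos δ cos H = (0.7193)(0.3746) + (0.6947)(0.9272)(0.8315) = 0.8050.
θ_z = arccos(0.8050) = 36.39°, so the elevation is 90° − 36.39° = 53.61°.

53.6°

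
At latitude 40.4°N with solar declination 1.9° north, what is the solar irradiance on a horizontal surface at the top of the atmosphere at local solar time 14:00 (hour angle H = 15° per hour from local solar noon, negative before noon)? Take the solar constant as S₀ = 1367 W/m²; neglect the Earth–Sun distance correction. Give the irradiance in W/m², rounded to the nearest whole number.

Hour angle H = 15° × (14 − 12) = 30.00°.
With φ = 40.4°, δ = 1.9°, H = 30.00°: sin φ sin δ = 0.0215, cos φ cos δ cos H = 0.6591, so cos θ_z = 0.6806.
Top-of-atmosphere irradiance = S₀ cos θ_z = 1367 × 0.6806 = 930.38 W/m².

930 W/m²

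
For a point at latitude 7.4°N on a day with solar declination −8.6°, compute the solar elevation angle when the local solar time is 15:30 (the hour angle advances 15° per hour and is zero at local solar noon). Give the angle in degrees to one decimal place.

Hour angle H = 15° × (15.5 − 12) = 52.50°.
With φ = 7.4°, δ = -8.6°, H = 52.50°: sin φ sin δ = -0.0193, cos φ cos δ cos H = 0.5969, so cos θ_z = 0.5776.
θ_z = arccos(0.5776) = 54.72°, so the elevation is 90° − 54.72° = 35.28°.

35.3°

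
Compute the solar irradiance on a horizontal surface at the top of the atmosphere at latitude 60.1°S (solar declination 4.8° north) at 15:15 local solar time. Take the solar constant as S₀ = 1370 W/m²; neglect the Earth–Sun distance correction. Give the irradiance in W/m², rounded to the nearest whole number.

Hour angle H = 15° × (15.25 − 12) = 48.75°.
cos θ_z = sin(-60.1°) sin(4.8°) + cos(-60.1°) cos(4.8°) cos(48.75°) = -0.0725 + 0.3275 = 0.2550.
Top-of-atmosphere irradiance = S₀ cos θ_z = 1370 × 0.2550 = 349.35 W/m².

349 W/m²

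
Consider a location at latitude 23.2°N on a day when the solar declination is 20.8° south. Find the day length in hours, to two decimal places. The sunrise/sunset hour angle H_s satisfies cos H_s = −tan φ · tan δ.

−tan φ tan δ = −(0.4286)(-0.3799) = 0.1628; H_s = arccos(0.1628) = 80.63°.
Day length = 2 H_s / 15° h⁻¹ = 161.26° / 15 = 10.751 h.

10.75 hours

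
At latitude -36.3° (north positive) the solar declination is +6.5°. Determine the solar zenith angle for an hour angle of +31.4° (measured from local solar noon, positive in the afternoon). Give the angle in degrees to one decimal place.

51.9°

cos θ_z = sin(-36.3°) sin(6.5°) + cos(-36.3°) cos(6.5°) cos(31.40°) = -0.0670 + 0.6835 = 0.6165.
θ_z = arccos(0.6165) = 51.94°.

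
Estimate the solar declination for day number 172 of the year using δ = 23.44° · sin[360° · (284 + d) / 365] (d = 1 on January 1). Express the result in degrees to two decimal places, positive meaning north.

360 × (284 + 172) / 365 = 449.753°; sin(449.753°) = 1.0000.
δ = 23.44 × 1.0000 = 23.440° ≈ +23.44°.

+23.44°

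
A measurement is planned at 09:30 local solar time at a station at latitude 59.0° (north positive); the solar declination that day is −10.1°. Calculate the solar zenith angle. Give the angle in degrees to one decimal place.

Hour angle H = 15° × (9.5 − 12) = -37.50°.
cos θ_z = sin φ sin δ + cos φ cos δ cos H = (0.8572)(-0.1754) + (0.5150)(0.9845)(0.7934) = 0.2519.
θ_z = arccos(0.2519) = 75.41°.

75.4°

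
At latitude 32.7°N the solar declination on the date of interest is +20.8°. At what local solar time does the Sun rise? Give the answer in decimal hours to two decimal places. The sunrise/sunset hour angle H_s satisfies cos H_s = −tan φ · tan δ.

5.06 h

The sunset hour angle satisfies cos H_s = −tan φ tan δ = -0.2439, giving H_s = 104.12°.
Sunrise is at 12 − H_s/15 = 12 − 6.941 = 5.059 h local solar time.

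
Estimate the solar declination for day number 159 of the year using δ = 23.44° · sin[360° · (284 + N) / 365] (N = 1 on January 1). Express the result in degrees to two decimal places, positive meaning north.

+22.83°

360 × (284 + 159) / 365 = 436.932°; sin(436.932°) = 0.9741.
δ = 23.44 × 0.9741 = 22.833° ≈ +22.83°.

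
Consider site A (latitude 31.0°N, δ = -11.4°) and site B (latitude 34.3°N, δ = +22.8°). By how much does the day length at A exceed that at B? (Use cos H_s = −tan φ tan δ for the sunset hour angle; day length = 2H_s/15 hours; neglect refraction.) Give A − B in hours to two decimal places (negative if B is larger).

A: H_s = arccos(−tan 31.0° · tan -11.4°) = 83.04°, so 2H_s/15 = 11.0720 h.
B: H_s = arccos(−tan 34.3° · tan 22.8°) = 106.66°, so 2H_s/15 = 14.2213 h.
A − B = 11.0720 − 14.2213 = -3.1493 h.

-3.15 h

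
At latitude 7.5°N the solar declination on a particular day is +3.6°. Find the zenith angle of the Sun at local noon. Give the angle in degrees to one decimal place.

At local solar noon the hour angle is zero, so the zenith angle is |φ − δ| = |7.5° − (3.6°)| = 3.9°.

3.9°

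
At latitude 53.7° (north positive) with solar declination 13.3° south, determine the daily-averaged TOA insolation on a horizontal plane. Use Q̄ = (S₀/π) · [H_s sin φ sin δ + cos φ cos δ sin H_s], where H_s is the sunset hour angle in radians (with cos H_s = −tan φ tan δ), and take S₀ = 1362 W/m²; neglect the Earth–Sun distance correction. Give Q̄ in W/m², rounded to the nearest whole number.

137 W/m²

−tan φ tan δ = −(1.3613)(-0.2364) = 0.3218; H_s = arccos(0.3218) = 71.23°. In radians, H_s = 1.2432.
H_s sin φ sin δ = 1.2432 × 0.8059 × -0.2300 = -0.2304.
cos φ cos δ sin H_s = 0.5920 × 0.9732 × 0.9468 = 0.5455.
Q̄ = (1362/π) × (-0.2304 + 0.5455) = 433.54 × 0.3151 = 136.61 W/m².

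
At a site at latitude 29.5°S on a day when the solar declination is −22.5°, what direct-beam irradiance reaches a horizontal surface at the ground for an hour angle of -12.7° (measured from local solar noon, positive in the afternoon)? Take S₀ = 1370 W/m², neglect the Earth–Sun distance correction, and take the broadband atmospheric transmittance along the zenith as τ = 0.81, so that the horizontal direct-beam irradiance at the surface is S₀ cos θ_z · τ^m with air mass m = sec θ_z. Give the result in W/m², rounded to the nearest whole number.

cos θ_z = sin(-29.5°) sin(-22.5°) + cos(-29.5°) cos(-22.5°) cos(-12.70°) = 0.1884 + 0.7844 = 0.9728.
Air mass m = 1/cos θ_z = 1/0.9728 = 1.028; τ^m = 0.81^1.028 = 0.8052.
Surface direct beam = 1370 × 0.9728 × 0.8052 = 1073.12 W/m².

1073 W/m²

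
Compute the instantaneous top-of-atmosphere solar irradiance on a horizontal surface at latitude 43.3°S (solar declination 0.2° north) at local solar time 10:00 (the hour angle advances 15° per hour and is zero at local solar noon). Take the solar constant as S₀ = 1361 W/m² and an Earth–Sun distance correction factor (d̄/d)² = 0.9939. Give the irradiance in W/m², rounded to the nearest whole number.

849 W/m²

Hour angle H = 15° × (10 − 12) = -30.00°.
cos θ_z = sin(-43.3°) sin(0.2°) + cos(-43.3°) cos(0.2°) cos(-30.00°) = -0.0024 + 0.6303 = 0.6279.
Top-of-atmosphere irradiance = S₀ (d̄/d)² cos θ_z = 1361 × 0.9939 × 0.6279 = 849.36 W/m².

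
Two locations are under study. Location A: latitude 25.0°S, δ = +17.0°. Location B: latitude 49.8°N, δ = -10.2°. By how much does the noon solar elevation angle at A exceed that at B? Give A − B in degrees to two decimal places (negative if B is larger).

+18.00°

A: 90° − |-25.0 − (17.0)| = 48.00°.
B: 90° − |49.8 − (-10.2)| = 30.00°.
A − B = 48.00 − 30.00 = 18.00°.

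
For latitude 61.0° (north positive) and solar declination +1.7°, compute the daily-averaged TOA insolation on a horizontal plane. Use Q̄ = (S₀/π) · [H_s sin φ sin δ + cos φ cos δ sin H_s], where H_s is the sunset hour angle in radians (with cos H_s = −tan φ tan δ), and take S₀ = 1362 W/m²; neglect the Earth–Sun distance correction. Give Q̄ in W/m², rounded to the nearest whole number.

228 W/m²

−tan φ tan δ = −(1.8040)(0.0297) = -0.0536; H_s = arccos(-0.0536) = 93.07°. In radians, H_s = 1.6244.
H_s sin φ sin δ = 1.6244 × 0.8746 × 0.0297 = 0.0422.
cos φ cos δ sin H_s = 0.4848 × 0.9996 × 0.9986 = 0.4839.
Q̄ = (1362/π) × (0.0422 + 0.4839) = 433.54 × 0.5261 = 228.09 W/m².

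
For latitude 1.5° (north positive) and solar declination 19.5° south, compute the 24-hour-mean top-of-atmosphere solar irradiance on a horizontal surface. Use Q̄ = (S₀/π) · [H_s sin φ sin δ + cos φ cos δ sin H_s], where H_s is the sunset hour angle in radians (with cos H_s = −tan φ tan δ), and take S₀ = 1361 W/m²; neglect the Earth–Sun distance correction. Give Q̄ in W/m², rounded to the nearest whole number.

cos H_s = −tan(1.5°) · tan(-19.5°) = 0.0093, so H_s = arccos(0.0093) = 89.47°. In radians, H_s = 1.5615.
H_s sin φ sin δ = 1.5615 × 0.0262 × -0.3338 = -0.0137.
cos φ cos δ sin H_s = 0.9997 × 0.9426 × 1.0000 = 0.9423.
Q̄ = (1361/π) × (-0.0137 + 0.9423) = 433.22 × 0.9286 = 402.29 W/m².

402 W/m²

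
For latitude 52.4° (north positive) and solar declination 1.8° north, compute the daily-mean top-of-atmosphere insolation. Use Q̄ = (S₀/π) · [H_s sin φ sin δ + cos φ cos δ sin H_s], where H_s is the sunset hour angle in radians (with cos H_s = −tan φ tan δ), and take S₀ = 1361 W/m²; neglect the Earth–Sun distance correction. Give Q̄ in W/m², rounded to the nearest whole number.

The sunset hour angle satisfies cos H_s = −tan φ tan δ = -0.0408, giving H_s = 92.34°. In radians, H_s = 1.6116.
H_s sin φ sin δ = 1.6116 × 0.7923 × 0.0314 = 0.0401.
cos φ cos δ sin H_s = 0.6101 × 0.9995 × 0.9992 = 0.6093.
Q̄ = (1361/π) × (0.0401 + 0.6093) = 433.22 × 0.6494 = 281.33 W/m².

281 W/m²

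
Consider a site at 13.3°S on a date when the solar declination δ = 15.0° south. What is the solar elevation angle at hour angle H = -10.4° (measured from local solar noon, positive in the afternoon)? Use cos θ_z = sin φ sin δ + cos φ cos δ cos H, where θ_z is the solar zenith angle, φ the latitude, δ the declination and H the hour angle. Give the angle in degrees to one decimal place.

cos θ_z = sin φ sin δ + cos φ cos δ cos H = (-0.2300)(-0.2588) + (0.9732)(0.9659)(0.9836) = 0.9841.
θ_z = arccos(0.9841) = 10.23°, so the elevation is 90° − 10.23° = 79.77°.

79.8°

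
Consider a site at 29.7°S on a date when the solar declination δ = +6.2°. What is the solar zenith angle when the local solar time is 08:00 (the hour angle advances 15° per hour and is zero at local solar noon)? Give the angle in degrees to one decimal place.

67.8°

Hour angle H = 15° × (8 − 12) = -60.00°.
With φ = -29.7°, δ = 6.2°, H = -60.00°: sin φ sin δ = -0.0535, cos φ cos δ cos H = 0.4318, so cos θ_z = 0.3783.
θ_z = arccos(0.3783) = 67.77°.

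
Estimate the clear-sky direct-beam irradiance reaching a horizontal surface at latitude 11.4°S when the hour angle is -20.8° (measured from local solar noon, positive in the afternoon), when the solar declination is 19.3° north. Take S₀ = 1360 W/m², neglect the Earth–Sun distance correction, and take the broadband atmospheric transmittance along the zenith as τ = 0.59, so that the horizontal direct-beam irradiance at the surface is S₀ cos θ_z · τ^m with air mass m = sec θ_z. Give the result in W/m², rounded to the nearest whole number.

With φ = -11.4°, δ = 19.3°, H = -20.80°: sin φ sin δ = -0.0653, cos φ cos δ cos H = 0.8649, so cos θ_z = 0.7996.
Air mass m = 1/cos θ_z = 1/0.7996 = 1.251; τ^m = 0.59^1.251 = 0.5168.
Surface direct beam = 1360 × 0.7996 × 0.5168 = 562.00 W/m².

562 W/m²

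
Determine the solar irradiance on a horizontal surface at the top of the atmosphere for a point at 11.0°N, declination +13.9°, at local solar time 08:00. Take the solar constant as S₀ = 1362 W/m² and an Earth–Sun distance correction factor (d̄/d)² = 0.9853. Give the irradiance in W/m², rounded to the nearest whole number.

701 W/m²

Hour angle H = 15° × (8 − 12) = -60.00°.
cos θ_z = sin φ sin δ + cos φ cos δ cos H = (0.1908)(0.2402) + (0.9816)(0.9707)(0.5000) = 0.5222.
Top-of-atmosphere irradiance = S₀ (d̄/d)² cos θ_z = 1362 × 0.9853 × 0.5222 = 700.78 W/m².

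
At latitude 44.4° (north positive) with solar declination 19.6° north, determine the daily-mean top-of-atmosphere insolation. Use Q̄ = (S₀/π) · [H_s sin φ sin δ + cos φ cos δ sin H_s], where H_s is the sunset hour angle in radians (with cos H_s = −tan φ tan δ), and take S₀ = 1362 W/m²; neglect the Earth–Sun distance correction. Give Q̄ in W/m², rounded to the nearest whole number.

470 W/m²

The sunset hour angle satisfies cos H_s = −tan φ tan δ = -0.3487, giving H_s = 110.41°. In radians, H_s = 1.9270.
H_s sin φ sin δ = 1.9270 × 0.6997 × 0.3355 = 0.4524.
cos φ cos δ sin H_s = 0.7145 × 0.9421 × 0.9372 = 0.6309.
Q̄ = (1362/π) × (0.4524 + 0.6309) = 433.54 × 1.0833 = 469.65 W/m².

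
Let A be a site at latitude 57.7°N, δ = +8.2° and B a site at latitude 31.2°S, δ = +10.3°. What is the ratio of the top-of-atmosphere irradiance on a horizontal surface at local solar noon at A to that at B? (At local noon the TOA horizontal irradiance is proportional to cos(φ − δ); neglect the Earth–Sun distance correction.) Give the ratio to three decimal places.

0.867

A: cos θ_z = cos(57.7° − (8.2°)) = 0.6494.
B: cos θ_z = cos(-31.2° − (10.3°)) = 0.7490.
Ratio A/B = 0.6494 / 0.7490 = 0.8670.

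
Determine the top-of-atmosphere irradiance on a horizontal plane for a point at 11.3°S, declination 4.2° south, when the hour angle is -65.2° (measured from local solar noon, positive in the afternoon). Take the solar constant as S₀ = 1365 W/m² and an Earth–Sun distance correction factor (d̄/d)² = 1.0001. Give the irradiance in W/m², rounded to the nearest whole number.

cos θ_z = sin φ sin δ + cos φ cos δ cos H = (-0.1959)(-0.0732) + (0.9806)(0.9973)(0.4195) = 0.4246.
Top-of-atmosphere irradiance = S₀ (d̄/d)² cos θ_z = 1365 × 1.0001 × 0.4246 = 579.64 W/m².

580 W/m²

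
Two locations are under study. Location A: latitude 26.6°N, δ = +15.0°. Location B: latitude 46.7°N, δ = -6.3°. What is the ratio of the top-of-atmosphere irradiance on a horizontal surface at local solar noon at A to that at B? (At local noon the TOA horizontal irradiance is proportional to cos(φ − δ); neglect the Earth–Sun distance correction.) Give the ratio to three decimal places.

1.628

A: cos θ_z = cos(26.6° − (15.0°)) = 0.9796.
B: cos θ_z = cos(46.7° − (-6.3°)) = 0.6018.
Ratio A/B = 0.9796 / 0.6018 = 1.6278.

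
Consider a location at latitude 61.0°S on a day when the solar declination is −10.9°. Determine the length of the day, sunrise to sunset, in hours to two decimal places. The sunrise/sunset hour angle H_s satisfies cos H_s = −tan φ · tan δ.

14.71 hours

cos H_s = −tan(-61.0°) · tan(-10.9°) = -0.3474, so H_s = arccos(-0.3474) = 110.33°.
Day length = 2 H_s / 15° h⁻¹ = 220.66° / 15 = 14.711 h.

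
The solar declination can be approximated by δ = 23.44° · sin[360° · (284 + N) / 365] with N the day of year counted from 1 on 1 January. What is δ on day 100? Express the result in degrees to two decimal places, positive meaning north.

+7.53°

360 × (284 + 100) / 365 = 378.740°; sin(378.740°) = 0.3213.
δ = 23.44 × 0.3213 = 7.531° ≈ +7.53°.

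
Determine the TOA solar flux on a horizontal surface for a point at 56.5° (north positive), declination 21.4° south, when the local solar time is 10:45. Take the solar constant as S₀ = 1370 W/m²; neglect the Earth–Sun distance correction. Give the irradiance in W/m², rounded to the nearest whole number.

Hour angle H = 15° × (10.75 − 12) = -18.75°.
cos θ_z = sin(56.5°) sin(-21.4°) + cos(56.5°) cos(-21.4°) cos(-18.75°) = -0.3043 + 0.4866 = 0.1823.
Top-of-atmosphere irradiance = S₀ cos θ_z = 1370 × 0.1823 = 249.75 W/m².

250 W/m²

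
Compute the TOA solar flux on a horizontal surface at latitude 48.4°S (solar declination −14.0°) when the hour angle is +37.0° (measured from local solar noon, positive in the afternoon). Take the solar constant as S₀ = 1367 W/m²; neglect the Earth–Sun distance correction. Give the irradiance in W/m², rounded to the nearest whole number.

951 W/m²

With φ = -48.4°, δ = -14.0°, H = 37.00°: sin φ sin δ = 0.1809, cos φ cos δ cos H = 0.5145, so cos θ_z = 0.6954.
Top-of-atmosphere irradiance = S₀ cos θ_z = 1367 × 0.6954 = 950.61 W/m².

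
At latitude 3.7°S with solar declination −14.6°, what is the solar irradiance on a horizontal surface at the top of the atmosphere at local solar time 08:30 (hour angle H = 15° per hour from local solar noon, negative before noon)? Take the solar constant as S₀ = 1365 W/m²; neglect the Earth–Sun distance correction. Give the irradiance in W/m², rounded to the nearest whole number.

Hour angle H = 15° × (8.5 − 12) = -52.50°.
cos θ_z = sin φ sin δ + cos φ cos δ cos H = (-0.0645)(-0.2521) + (0.9979)(0.9677)(0.6088) = 0.6042.
Top-of-atmosphere irradiance = S₀ cos θ_z = 1365 × 0.6042 = 824.73 W/m².

825 W/m²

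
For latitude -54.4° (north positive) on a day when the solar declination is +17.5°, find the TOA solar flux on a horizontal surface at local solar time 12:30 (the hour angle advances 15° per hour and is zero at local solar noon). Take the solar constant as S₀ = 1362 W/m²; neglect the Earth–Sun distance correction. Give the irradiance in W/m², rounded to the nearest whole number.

Hour angle H = 15° × (12.5 − 12) = 7.50°.
cos θ_z = sin φ sin δ + cos φ cos δ cos H = (-0.8131)(0.3007) + (0.5821)(0.9537)(0.9914) = 0.3059.
Top-of-atmosphere irradiance = S₀ cos θ_z = 1362 × 0.3059 = 416.64 W/m².

417 W/m²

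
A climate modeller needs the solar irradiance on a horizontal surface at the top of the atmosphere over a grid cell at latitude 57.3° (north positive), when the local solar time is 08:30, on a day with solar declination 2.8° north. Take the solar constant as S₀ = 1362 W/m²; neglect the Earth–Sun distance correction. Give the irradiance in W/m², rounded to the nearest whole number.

503 W/m²

Hour angle H = 15° × (8.5 − 12) = -52.50°.
With φ = 57.3°, δ = 2.8°, H = -52.50°: sin φ sin δ = 0.0411, cos φ cos δ cos H = 0.3285, so cos θ_z = 0.3696.
Top-of-atmosphere irradiance = S₀ cos θ_z = 1362 × 0.3696 = 503.40 W/m².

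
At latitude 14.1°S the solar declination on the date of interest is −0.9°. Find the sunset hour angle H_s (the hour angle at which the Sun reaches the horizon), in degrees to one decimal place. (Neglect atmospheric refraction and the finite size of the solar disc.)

−tan φ tan δ = −(-0.2512)(-0.0157) = -0.0039; H_s = arccos(-0.0039) = 90.22°.

90.2°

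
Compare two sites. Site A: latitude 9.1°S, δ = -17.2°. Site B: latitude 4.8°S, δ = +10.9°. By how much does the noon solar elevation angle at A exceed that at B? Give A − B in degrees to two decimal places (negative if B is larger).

+7.60°

A: 90° − |-9.1 − (-17.2)| = 81.90°.
B: 90° − |-4.8 − (10.9)| = 74.30°.
A − B = 81.90 − 74.30 = 7.60°.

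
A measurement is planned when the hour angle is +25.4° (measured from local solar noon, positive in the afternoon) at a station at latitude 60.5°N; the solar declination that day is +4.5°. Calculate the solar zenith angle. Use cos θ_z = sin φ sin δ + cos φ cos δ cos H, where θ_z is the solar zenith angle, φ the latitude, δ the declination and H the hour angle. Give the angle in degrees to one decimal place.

cos θ_z = sin(60.5°) sin(4.5°) + cos(60.5°) cos(4.5°) cos(25.40°) = 0.0683 + 0.4435 = 0.5118.
θ_z = arccos(0.5118) = 59.22°.

59.2°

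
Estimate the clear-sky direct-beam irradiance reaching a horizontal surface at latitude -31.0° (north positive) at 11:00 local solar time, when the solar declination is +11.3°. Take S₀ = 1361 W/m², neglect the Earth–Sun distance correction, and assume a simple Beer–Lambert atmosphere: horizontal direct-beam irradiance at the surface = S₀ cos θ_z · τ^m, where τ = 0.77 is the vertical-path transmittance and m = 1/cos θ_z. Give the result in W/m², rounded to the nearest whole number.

670 W/m²

Hour angle H = 15° × (11 − 12) = -15.00°.
With φ = -31.0°, δ = 11.3°, H = -15.00°: sin φ sin δ = -0.1009, cos φ cos δ cos H = 0.8119, so cos θ_z = 0.7110.
Air mass m = 1/cos θ_z = 1/0.7110 = 1.406; τ^m = 0.77^1.406 = 0.6925.
Surface direct beam = 1361 × 0.7110 × 0.6925 = 670.11 W/m².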